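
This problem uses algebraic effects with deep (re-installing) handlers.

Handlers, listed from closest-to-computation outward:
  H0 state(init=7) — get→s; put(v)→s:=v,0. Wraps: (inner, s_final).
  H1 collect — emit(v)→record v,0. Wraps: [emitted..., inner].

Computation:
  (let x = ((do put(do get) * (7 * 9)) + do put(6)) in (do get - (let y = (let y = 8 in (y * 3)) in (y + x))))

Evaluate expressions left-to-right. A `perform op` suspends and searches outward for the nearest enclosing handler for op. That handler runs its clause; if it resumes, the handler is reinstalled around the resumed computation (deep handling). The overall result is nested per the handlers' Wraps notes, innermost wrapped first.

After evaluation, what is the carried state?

Answer: 6

Evaluation trace:
get @ H0 ⇒ 7
put(7) @ H0 ⇒ s:=7
put(6) @ H0 ⇒ s:=6
get @ H0 ⇒ 6
H0 returns (-18, 6)
H1 returns [(-18, 6)]
= [(-18, 6)]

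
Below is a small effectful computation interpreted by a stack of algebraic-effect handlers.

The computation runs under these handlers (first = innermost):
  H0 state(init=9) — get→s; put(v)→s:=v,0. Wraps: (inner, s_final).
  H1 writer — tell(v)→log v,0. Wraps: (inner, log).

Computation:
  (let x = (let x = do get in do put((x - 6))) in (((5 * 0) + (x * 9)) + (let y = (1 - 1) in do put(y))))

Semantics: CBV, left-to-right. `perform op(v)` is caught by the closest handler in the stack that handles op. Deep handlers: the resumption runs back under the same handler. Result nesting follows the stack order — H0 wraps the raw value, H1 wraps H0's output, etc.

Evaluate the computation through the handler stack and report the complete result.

Working:
get @ H0 ⇒ 9
put(3) @ H0 ⇒ s:=3
put(0) @ H0 ⇒ s:=0
H0 returns (0, 0)
H1 returns ((0, 0), ())
= ((0, 0), ())

Answer: ((0, 0), ())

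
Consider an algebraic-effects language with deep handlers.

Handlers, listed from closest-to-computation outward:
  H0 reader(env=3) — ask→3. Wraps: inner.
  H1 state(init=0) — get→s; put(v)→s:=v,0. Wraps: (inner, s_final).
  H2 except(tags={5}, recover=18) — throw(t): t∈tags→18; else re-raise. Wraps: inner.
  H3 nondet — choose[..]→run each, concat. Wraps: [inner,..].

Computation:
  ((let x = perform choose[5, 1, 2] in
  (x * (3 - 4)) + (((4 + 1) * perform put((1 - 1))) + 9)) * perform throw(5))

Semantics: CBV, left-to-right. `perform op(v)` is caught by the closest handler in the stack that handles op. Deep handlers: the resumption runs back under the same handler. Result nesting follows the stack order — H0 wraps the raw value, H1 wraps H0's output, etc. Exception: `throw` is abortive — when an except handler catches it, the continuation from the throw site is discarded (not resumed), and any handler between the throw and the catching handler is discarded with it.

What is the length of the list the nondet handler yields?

Evaluation trace:
choose[5, 1, 2] @ H3
  branch[0] choose=5:
    put(0) @ H1 ⇒ s:=0
    throw(5) @ H2 caught ⇒ 18
    H3 returns [18]
  branch[1] choose=1:
    put(0) @ H1 ⇒ s:=0
    throw(5) @ H2 caught ⇒ 18
    H3 returns [18]
  branch[2] choose=2:
    put(0) @ H1 ⇒ s:=0
    throw(5) @ H2 caught ⇒ 18
    H3 returns [18]
= [18, 18, 18]

Answer: 3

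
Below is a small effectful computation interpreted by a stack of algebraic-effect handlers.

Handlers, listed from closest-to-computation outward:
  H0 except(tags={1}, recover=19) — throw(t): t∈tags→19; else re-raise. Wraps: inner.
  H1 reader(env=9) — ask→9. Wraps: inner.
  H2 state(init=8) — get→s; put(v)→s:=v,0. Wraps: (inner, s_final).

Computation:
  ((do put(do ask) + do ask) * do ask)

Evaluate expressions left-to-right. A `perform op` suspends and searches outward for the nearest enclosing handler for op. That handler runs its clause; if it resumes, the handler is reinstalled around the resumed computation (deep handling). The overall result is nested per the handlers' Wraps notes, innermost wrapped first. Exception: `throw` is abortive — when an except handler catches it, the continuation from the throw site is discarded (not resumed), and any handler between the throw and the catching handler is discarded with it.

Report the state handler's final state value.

Evaluation trace:
ask @ H1 ⇒ 9
put(9) @ H2 ⇒ s:=9
ask @ H1 ⇒ 9
ask @ H1 ⇒ 9
H0 returns 81
H1 returns 81
H2 returns (81, 9)
= (81, 9)

Answer: 9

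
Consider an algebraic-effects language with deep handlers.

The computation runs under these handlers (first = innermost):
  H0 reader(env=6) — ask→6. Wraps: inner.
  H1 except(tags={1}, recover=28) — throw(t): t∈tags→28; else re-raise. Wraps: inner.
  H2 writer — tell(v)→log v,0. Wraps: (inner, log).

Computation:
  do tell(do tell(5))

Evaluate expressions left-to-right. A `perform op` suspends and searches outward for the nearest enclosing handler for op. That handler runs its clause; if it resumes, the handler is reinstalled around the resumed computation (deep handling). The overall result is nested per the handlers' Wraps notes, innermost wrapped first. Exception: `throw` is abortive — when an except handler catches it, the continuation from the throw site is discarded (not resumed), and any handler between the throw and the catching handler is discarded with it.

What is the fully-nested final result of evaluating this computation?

Answer: (0, (5, 0))

Step-by-step:
tell(5) @ H2 ⇒ log+=5
tell(0) @ H2 ⇒ log+=0
H0 returns 0
H1 returns 0
H2 returns (0, (5, 0))
= (0, (5, 0))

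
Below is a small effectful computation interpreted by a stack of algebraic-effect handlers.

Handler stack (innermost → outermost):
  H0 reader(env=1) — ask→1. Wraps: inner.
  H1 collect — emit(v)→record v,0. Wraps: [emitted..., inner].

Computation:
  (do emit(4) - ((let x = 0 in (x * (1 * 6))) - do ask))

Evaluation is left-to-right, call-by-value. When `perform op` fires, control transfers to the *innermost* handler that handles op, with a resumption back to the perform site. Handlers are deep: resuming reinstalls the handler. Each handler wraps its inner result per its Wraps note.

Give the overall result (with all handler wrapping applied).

Answer: [4, 1]

Working:
emit(4) @ H1 ⇒ out+=4
ask @ H0 ⇒ 1
H0 returns 1
H1 returns [4, 1]
= [4, 1]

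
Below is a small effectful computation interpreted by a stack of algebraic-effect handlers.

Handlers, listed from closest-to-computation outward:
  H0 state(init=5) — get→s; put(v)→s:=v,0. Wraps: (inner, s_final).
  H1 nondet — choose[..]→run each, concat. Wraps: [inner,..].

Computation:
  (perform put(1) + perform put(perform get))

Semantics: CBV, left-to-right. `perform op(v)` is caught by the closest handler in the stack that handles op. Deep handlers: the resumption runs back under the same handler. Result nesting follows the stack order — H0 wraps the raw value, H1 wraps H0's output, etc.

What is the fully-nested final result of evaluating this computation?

Answer: [(0, 1)]

Step-by-step:
put(1) @ H0 ⇒ s:=1
get @ H0 ⇒ 1
put(1) @ H0 ⇒ s:=1
H0 returns (0, 1)
H1 returns [(0, 1)]
= [(0, 1)]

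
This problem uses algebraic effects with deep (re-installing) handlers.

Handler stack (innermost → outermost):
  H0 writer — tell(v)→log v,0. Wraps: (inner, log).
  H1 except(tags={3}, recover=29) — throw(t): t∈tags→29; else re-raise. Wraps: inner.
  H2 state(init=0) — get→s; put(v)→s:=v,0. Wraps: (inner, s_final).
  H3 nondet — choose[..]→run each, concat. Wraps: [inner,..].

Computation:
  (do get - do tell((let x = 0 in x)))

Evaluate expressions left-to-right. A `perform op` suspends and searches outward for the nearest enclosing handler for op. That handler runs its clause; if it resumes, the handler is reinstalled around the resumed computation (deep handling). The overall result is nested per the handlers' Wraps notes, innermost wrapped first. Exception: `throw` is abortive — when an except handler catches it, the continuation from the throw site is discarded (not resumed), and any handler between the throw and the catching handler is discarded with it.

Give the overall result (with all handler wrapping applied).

Answer: [((0, (0)), 0)]

Evaluation trace:
get @ H2 ⇒ 0
tell(0) @ H0 ⇒ log+=0
H0 returns (0, (0))
H1 returns (0, (0))
H2 returns ((0, (0)), 0)
H3 returns [((0, (0)), 0)]
= [((0, (0)), 0)]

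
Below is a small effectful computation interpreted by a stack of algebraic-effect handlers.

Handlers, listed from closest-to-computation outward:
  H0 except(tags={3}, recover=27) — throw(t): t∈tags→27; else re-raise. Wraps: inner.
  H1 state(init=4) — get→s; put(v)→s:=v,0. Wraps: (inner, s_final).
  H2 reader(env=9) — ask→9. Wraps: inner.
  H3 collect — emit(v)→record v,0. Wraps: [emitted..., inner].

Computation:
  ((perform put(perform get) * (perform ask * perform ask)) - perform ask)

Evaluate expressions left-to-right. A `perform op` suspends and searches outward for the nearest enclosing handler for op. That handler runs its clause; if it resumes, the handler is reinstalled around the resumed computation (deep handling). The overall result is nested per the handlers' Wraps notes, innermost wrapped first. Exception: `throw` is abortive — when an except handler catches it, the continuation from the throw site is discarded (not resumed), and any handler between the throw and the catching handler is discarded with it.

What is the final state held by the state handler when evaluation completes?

Answer: 4

Step-by-step:
get @ H1 ⇒ 4
put(4) @ H1 ⇒ s:=4
ask @ H2 ⇒ 9
ask @ H2 ⇒ 9
ask @ H2 ⇒ 9
H0 returns -9
H1 returns (-9, 4)
H2 returns (-9, 4)
H3 returns [(-9, 4)]
= [(-9, 4)]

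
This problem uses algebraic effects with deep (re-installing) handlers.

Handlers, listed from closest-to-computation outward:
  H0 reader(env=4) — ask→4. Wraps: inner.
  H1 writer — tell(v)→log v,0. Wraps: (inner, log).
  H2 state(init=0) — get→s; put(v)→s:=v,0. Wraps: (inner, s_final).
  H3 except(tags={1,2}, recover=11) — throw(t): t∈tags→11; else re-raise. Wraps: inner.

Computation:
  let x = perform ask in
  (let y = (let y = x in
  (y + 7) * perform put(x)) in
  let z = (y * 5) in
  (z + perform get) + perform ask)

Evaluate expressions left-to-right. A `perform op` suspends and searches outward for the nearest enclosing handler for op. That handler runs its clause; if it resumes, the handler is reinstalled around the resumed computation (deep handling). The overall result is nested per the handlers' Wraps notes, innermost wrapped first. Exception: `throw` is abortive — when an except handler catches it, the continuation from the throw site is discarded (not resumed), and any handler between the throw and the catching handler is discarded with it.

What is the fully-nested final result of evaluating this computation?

Step-by-step:
ask @ H0 ⇒ 4
put(4) @ H2 ⇒ s:=4
get @ H2 ⇒ 4
ask @ H0 ⇒ 4
H0 returns 8
H1 returns (8, ())
H2 returns ((8, ()), 4)
H3 returns ((8, ()), 4)
= ((8, ()), 4)

Answer: ((8, ()), 4)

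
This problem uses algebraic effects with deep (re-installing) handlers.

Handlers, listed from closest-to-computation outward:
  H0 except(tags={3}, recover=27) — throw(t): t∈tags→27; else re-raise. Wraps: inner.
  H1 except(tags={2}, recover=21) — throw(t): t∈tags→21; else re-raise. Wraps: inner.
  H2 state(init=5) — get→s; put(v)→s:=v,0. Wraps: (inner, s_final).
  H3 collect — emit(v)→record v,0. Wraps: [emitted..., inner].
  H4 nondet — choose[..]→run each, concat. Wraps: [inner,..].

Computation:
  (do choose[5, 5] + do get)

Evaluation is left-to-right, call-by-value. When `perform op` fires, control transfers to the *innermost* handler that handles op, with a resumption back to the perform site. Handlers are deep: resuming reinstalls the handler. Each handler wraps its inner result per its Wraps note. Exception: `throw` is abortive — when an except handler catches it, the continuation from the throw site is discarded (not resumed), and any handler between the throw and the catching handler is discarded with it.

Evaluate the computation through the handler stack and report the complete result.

Answer: [[(10, 5)], [(10, 5)]]

Working:
choose[5, 5] @ H4
  branch[0] choose=5:
    get @ H2 ⇒ 5
    H0 returns 10
    H1 returns 10
    H2 returns (10, 5)
    H3 returns [(10, 5)]
    H4 returns [[(10, 5)]]
  branch[1] choose=5:
    get @ H2 ⇒ 5
    H0 returns 10
    H1 returns 10
    H2 returns (10, 5)
    H3 returns [(10, 5)]
    H4 returns [[(10, 5)]]
= [[(10, 5)], [(10, 5)]]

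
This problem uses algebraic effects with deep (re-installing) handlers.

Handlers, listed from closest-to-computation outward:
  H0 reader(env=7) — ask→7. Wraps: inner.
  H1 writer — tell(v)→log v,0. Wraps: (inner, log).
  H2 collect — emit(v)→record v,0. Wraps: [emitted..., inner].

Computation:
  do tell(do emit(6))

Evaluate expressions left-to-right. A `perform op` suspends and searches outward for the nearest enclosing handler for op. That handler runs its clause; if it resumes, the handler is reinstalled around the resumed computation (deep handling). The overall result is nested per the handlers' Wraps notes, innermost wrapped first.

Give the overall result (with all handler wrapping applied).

Step-by-step:
emit(6) @ H2 ⇒ out+=6
tell(0) @ H1 ⇒ log+=0
H0 returns 0
H1 returns (0, (0))
H2 returns [6, (0, (0))]
= [6, (0, (0))]

Answer: [6, (0, (0))]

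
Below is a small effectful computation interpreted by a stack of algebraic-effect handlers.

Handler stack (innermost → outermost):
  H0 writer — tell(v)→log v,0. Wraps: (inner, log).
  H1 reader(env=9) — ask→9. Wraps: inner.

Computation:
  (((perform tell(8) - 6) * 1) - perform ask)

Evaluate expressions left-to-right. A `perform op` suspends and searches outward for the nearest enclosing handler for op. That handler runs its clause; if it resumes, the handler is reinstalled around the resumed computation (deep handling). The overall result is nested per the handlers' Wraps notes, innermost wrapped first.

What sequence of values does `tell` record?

Answer: (8)

Evaluation trace:
tell(8) @ H0 ⇒ log+=8
ask @ H1 ⇒ 9
H0 returns (-15, (8))
H1 returns (-15, (8))
= (-15, (8))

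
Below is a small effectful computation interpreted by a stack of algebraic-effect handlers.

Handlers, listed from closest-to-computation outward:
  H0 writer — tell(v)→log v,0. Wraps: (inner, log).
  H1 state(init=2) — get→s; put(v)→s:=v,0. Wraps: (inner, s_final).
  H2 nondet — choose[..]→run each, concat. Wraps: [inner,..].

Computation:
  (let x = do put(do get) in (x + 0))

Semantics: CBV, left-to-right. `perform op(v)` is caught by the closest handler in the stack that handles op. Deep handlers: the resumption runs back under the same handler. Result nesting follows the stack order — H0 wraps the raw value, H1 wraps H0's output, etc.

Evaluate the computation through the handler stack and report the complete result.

Answer: [((0, ()), 2)]

Working:
get @ H1 ⇒ 2
put(2) @ H1 ⇒ s:=2
H0 returns (0, ())
H1 returns ((0, ()), 2)
H2 returns [((0, ()), 2)]
= [((0, ()), 2)]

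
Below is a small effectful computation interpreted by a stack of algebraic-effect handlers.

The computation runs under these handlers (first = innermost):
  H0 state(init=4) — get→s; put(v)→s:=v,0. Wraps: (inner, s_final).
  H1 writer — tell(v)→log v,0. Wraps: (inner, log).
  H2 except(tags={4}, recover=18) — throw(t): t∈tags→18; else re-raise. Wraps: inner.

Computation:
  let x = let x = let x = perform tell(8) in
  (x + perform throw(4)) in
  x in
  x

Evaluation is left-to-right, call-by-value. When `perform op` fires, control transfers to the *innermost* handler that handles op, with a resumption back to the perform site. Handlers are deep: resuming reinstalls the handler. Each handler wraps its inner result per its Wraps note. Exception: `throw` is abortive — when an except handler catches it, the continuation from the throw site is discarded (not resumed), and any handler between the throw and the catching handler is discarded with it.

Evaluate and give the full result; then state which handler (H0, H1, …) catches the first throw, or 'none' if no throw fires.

Evaluation trace:
tell(8) @ H1 ⇒ log+=8
throw(4) @ H2 caught ⇒ 18
= 18

Answer: 18 ; first throw caught by: H2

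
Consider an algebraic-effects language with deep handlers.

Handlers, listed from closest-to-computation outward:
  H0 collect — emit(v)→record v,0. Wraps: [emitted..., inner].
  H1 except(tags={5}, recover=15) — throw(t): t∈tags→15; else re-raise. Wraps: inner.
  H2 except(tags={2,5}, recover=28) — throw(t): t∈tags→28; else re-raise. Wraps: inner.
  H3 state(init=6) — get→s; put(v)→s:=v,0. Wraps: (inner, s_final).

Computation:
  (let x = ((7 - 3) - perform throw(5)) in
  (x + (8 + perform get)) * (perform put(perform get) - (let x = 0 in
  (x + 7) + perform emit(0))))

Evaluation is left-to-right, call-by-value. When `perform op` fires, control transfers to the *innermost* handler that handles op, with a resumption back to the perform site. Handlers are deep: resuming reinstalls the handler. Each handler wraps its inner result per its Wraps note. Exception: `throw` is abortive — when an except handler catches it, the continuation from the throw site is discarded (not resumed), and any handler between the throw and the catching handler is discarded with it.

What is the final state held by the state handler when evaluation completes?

Answer: 6

Evaluation trace:
throw(5) @ H1 caught ⇒ 15
H2 returns 15
H3 returns (15, 6)
= (15, 6)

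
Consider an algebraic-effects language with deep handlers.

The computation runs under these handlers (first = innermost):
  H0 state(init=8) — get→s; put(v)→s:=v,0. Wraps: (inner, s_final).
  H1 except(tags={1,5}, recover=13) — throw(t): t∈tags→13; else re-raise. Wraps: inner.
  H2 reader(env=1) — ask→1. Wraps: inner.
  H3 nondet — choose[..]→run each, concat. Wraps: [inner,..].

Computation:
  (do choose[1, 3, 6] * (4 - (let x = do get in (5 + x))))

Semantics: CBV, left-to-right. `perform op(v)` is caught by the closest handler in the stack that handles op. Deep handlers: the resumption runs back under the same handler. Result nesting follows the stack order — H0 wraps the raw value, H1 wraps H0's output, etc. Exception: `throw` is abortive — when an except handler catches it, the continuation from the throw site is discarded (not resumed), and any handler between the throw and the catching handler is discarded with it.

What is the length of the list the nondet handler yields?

Working:
choose[1, 3, 6] @ H3
  branch[0] choose=1:
    get @ H0 ⇒ 8
    H0 returns (-9, 8)
    H1 returns (-9, 8)
    H2 returns (-9, 8)
    H3 returns [(-9, 8)]
  branch[1] choose=3:
    get @ H0 ⇒ 8
    H0 returns (-27, 8)
    H1 returns (-27, 8)
    H2 returns (-27, 8)
    H3 returns [(-27, 8)]
  branch[2] choose=6:
    get @ H0 ⇒ 8
    H0 returns (-54, 8)
    H1 returns (-54, 8)
    H2 returns (-54, 8)
    H3 returns [(-54, 8)]
= [(-9, 8), (-27, 8), (-54, 8)]

Answer: 3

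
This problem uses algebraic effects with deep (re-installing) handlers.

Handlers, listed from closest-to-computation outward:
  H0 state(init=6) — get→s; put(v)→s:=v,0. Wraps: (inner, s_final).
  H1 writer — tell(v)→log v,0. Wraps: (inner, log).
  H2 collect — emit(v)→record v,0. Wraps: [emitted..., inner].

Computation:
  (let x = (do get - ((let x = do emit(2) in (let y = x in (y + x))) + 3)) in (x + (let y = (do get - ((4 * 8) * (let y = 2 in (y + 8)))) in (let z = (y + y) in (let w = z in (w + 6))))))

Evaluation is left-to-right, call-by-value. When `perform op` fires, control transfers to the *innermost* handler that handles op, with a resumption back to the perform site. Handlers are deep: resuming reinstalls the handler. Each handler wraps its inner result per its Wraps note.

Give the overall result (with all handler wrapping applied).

Answer: [2, ((-619, 6), ())]

Working:
get @ H0 ⇒ 6
emit(2) @ H2 ⇒ out+=2
get @ H0 ⇒ 6
H0 returns (-619, 6)
H1 returns ((-619, 6), ())
H2 returns [2, ((-619, 6), ())]
= [2, ((-619, 6), ())]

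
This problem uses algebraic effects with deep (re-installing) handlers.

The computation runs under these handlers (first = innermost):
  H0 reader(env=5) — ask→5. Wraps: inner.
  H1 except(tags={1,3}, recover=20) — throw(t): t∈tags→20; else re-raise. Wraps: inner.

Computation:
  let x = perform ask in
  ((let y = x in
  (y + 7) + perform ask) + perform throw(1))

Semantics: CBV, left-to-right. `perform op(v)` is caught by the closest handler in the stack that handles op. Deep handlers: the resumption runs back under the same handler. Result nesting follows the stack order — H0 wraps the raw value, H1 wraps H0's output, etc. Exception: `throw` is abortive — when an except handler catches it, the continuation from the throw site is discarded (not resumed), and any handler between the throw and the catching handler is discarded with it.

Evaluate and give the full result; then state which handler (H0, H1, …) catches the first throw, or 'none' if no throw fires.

Answer: 20 ; first throw caught by: H1

Working:
ask @ H0 ⇒ 5
ask @ H0 ⇒ 5
throw(1) @ H1 caught ⇒ 20
= 20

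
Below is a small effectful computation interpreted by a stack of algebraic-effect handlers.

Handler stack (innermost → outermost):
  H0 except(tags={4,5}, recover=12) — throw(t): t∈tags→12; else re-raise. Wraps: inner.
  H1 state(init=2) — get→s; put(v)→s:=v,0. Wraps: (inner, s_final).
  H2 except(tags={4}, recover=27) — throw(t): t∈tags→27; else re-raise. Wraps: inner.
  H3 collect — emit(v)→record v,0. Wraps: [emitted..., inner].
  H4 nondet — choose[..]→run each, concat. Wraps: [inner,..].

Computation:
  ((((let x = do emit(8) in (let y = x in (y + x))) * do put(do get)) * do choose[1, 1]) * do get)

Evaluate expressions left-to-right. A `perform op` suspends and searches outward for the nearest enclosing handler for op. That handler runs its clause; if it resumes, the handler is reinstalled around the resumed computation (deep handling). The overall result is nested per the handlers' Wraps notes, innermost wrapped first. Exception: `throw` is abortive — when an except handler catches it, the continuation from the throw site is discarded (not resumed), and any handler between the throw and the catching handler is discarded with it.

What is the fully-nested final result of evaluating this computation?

Answer: [[8, (0, 2)], [8, (0, 2)]]

Step-by-step:
emit(8) @ H3 ⇒ out+=8
get @ H1 ⇒ 2
put(2) @ H1 ⇒ s:=2
choose[1, 1] @ H4
  branch[0] choose=1:
    get @ H1 ⇒ 2
    H0 returns 0
    H1 returns (0, 2)
    H2 returns (0, 2)
    H3 returns [8, (0, 2)]
    H4 returns [[8, (0, 2)]]
  branch[1] choose=1:
    get @ H1 ⇒ 2
    H0 returns 0
    H1 returns (0, 2)
    H2 returns (0, 2)
    H3 returns [8, (0, 2)]
    H4 returns [[8, (0, 2)]]
= [[8, (0, 2)], [8, (0, 2)]]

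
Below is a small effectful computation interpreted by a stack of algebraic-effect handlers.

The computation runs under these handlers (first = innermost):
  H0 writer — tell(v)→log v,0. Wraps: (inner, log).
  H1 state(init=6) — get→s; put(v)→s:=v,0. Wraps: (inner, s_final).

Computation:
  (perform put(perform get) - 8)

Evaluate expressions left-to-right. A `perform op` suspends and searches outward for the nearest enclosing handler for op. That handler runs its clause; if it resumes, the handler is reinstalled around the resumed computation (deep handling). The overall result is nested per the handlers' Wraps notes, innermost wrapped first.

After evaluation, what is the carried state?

Answer: 6

Evaluation trace:
get @ H1 ⇒ 6
put(6) @ H1 ⇒ s:=6
H0 returns (-8, ())
H1 returns ((-8, ()), 6)
= ((-8, ()), 6)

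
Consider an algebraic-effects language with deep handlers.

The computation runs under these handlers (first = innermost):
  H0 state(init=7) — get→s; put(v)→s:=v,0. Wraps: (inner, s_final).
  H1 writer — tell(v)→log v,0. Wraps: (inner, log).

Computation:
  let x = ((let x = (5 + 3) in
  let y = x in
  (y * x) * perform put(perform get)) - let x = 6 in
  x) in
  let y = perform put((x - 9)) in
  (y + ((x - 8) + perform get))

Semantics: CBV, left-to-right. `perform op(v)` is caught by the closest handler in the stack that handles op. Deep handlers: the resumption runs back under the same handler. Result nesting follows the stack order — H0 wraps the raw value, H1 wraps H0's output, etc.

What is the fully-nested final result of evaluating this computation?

Step-by-step:
get @ H0 ⇒ 7
put(7) @ H0 ⇒ s:=7
put(-15) @ H0 ⇒ s:=-15
get @ H0 ⇒ -15
H0 returns (-29, -15)
H1 returns ((-29, -15), ())
= ((-29, -15), ())

Answer: ((-29, -15), ())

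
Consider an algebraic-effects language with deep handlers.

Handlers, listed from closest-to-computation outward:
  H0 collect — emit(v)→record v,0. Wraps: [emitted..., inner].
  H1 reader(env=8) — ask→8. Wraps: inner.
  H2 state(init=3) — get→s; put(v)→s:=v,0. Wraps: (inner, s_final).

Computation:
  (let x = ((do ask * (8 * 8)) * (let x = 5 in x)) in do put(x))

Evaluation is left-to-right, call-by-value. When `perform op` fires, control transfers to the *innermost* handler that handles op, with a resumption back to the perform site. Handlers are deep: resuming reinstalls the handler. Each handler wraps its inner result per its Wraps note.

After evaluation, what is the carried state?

Answer: 2560

Working:
ask @ H1 ⇒ 8
put(2560) @ H2 ⇒ s:=2560
H0 returns [0]
H1 returns [0]
H2 returns ([0], 2560)
= ([0], 2560)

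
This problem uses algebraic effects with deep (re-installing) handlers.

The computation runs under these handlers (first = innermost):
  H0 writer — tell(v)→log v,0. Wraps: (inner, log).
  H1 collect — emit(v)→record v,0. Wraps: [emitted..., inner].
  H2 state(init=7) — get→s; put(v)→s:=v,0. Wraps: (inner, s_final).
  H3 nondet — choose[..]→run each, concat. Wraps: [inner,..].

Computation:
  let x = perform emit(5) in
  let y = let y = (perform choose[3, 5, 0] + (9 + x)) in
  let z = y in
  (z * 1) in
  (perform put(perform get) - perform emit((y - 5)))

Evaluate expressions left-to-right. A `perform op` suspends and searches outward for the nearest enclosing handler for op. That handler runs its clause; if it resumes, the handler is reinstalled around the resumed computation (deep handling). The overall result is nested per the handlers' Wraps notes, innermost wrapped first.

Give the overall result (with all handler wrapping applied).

Answer: [([5, 7, (0, ())], 7), ([5, 9, (0, ())], 7), ([5, 4, (0, ())], 7)]

Evaluation trace:
emit(5) @ H1 ⇒ out+=5
choose[3, 5, 0] @ H3
  branch[0] choose=3:
    get @ H2 ⇒ 7
    put(7) @ H2 ⇒ s:=7
    emit(7) @ H1 ⇒ out+=7
    H0 returns (0, ())
    H1 returns [5, 7, (0, ())]
    H2 returns ([5, 7, (0, ())], 7)
    H3 returns [([5, 7, (0, ())], 7)]
  branch[1] choose=5:
    get @ H2 ⇒ 7
    put(7) @ H2 ⇒ s:=7
    emit(9) @ H1 ⇒ out+=9
    H0 returns (0, ())
    H1 returns [5, 9, (0, ())]
    H2 returns ([5, 9, (0, ())], 7)
    H3 returns [([5, 9, (0, ())], 7)]
  branch[2] choose=0:
    get @ H2 ⇒ 7
    put(7) @ H2 ⇒ s:=7
    emit(4) @ H1 ⇒ out+=4
    H0 returns (0, ())
    H1 returns [5, 4, (0, ())]
    H2 returns ([5, 4, (0, ())], 7)
    H3 returns [([5, 4, (0, ())], 7)]
= [([5, 7, (0, ())], 7), ([5, 9, (0, ())], 7), ([5, 4, (0, ())], 7)]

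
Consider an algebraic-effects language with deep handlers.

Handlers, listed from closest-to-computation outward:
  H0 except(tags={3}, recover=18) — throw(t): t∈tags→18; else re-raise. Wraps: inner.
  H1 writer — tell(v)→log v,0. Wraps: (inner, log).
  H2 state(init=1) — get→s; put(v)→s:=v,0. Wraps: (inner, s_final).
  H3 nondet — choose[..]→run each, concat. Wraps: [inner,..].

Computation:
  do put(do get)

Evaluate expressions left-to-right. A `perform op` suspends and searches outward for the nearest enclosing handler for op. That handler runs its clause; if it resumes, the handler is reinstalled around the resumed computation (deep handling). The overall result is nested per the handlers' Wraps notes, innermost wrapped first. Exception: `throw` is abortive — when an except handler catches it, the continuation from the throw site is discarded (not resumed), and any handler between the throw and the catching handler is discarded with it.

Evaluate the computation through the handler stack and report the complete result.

Answer: [((0, ()), 1)]

Working:
get @ H2 ⇒ 1
put(1) @ H2 ⇒ s:=1
H0 returns 0
H1 returns (0, ())
H2 returns ((0, ()), 1)
H3 returns [((0, ()), 1)]
= [((0, ()), 1)]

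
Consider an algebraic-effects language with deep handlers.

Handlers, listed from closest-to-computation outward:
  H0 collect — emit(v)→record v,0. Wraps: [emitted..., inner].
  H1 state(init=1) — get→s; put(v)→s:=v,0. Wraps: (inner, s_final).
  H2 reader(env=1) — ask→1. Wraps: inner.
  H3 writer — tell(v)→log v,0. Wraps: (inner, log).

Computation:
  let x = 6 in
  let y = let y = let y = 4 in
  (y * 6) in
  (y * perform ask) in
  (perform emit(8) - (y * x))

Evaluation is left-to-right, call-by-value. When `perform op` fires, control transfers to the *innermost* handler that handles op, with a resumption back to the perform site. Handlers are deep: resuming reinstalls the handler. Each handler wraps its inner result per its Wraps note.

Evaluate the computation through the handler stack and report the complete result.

Working:
ask @ H2 ⇒ 1
emit(8) @ H0 ⇒ out+=8
H0 returns [8, -144]
H1 returns ([8, -144], 1)
H2 returns ([8, -144], 1)
H3 returns (([8, -144], 1), ())
= (([8, -144], 1), ())

Answer: (([8, -144], 1), ())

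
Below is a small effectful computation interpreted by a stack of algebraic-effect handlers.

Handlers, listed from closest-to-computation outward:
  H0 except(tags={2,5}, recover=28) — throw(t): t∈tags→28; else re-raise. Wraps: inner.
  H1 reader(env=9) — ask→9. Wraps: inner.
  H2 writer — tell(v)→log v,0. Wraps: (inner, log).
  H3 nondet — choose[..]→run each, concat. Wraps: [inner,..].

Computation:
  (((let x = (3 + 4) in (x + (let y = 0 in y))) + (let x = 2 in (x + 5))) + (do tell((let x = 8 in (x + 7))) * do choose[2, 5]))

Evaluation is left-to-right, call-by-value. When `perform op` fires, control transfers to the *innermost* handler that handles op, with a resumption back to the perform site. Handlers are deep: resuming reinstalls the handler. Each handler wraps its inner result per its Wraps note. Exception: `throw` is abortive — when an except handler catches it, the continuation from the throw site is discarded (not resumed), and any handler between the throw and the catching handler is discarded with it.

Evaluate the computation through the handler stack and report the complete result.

Answer: [(14, (15)), (14, (15))]

Working:
tell(15) @ H2 ⇒ log+=15
choose[2, 5] @ H3
  branch[0] choose=2:
    H0 returns 14
    H1 returns 14
    H2 returns (14, (15))
    H3 returns [(14, (15))]
  branch[1] choose=5:
    H0 returns 14
    H1 returns 14
    H2 returns (14, (15))
    H3 returns [(14, (15))]
= [(14, (15)), (14, (15))]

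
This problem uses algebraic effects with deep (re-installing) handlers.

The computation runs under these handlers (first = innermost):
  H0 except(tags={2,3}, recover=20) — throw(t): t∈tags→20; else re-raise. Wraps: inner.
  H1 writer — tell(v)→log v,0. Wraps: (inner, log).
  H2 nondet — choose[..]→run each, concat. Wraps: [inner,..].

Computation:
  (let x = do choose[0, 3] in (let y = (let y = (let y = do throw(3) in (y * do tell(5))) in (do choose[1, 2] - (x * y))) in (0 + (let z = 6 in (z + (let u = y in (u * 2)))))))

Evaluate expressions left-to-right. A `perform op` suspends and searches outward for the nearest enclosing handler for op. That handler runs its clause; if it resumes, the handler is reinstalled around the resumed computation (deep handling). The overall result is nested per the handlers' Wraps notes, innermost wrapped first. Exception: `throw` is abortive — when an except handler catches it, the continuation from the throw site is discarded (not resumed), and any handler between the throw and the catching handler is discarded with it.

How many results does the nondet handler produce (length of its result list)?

Step-by-step:
choose[0, 3] @ H2
  branch[0] choose=0:
    throw(3) @ H0 caught ⇒ 20
    H1 returns (20, ())
    H2 returns [(20, ())]
  branch[1] choose=3:
    throw(3) @ H0 caught ⇒ 20
    H1 returns (20, ())
    H2 returns [(20, ())]
= [(20, ()), (20, ())]

Answer: 2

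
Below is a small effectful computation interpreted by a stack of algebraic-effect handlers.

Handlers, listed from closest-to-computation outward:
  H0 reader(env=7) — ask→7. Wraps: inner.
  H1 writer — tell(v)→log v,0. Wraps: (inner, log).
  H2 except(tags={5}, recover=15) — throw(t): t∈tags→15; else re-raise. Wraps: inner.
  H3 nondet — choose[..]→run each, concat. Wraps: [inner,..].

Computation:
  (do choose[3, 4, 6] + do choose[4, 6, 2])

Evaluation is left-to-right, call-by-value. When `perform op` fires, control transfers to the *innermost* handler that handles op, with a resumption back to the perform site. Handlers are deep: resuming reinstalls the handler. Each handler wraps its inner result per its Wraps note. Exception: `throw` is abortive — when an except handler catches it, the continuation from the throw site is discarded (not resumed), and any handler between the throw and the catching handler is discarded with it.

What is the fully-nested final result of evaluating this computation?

Working:
choose[3, 4, 6] @ H3
  branch[0] choose=3:
    choose[4, 6, 2] @ H3
      branch[0] choose=4:
        H0 returns 7
        H1 returns (7, ())
        H2 returns (7, ())
        H3 returns [(7, ())]
      branch[1] choose=6:
        H0 returns 9
        H1 returns (9, ())
        H2 returns (9, ())
        H3 returns [(9, ())]
      branch[2] choose=2:
        H0 returns 5
        H1 returns (5, ())
        H2 returns (5, ())
        H3 returns [(5, ())]
  branch[1] choose=4:
    choose[4, 6, 2] @ H3
      branch[0] choose=4:
        H0 returns 8
        H1 returns (8, ())
        H2 returns (8, ())
        H3 returns [(8, ())]
      branch[1] choose=6:
        H0 returns 10
        H1 returns (10, ())
        H2 returns (10, ())
        H3 returns [(10, ())]
      branch[2] choose=2:
        H0 returns 6
        H1 returns (6, ())
        H2 returns (6, ())
        H3 returns [(6, ())]
  branch[2] choose=6:
    choose[4, 6, 2] @ H3
      branch[0] choose=4:
        H0 returns 10
        H1 returns (10, ())
        H2 returns (10, ())
        H3 returns [(10, ())]
      branch[1] choose=6:
        H0 returns 12
        H1 returns (12, ())
        H2 returns (12, ())
        H3 returns [(12, ())]
      branch[2] choose=2:
        H0 returns 8
        H1 returns (8, ())
        H2 returns (8, ())
        H3 returns [(8, ())]
= [(7, ()), (9, ()), (5, ()), (8, ()), (10, ()), (6, ()), (10, ()), (12, ()), (8, ())]

Answer: [(7, ()), (9, ()), (5, ()), (8, ()), (10, ()), (6, ()), (10, ()), (12, ()), (8, ())]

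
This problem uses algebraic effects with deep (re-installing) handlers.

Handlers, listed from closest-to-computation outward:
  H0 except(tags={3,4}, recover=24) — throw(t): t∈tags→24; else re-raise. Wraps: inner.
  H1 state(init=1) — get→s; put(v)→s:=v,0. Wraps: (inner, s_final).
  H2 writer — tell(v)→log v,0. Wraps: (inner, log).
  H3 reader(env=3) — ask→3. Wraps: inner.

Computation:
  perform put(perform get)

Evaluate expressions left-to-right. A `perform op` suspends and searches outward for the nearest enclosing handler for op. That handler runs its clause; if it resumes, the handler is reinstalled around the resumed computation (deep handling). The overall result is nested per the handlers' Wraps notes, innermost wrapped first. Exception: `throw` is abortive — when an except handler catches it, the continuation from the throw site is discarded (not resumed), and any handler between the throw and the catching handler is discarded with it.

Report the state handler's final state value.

Answer: 1

Working:
get @ H1 ⇒ 1
put(1) @ H1 ⇒ s:=1
H0 returns 0
H1 returns (0, 1)
H2 returns ((0, 1), ())
H3 returns ((0, 1), ())
= ((0, 1), ())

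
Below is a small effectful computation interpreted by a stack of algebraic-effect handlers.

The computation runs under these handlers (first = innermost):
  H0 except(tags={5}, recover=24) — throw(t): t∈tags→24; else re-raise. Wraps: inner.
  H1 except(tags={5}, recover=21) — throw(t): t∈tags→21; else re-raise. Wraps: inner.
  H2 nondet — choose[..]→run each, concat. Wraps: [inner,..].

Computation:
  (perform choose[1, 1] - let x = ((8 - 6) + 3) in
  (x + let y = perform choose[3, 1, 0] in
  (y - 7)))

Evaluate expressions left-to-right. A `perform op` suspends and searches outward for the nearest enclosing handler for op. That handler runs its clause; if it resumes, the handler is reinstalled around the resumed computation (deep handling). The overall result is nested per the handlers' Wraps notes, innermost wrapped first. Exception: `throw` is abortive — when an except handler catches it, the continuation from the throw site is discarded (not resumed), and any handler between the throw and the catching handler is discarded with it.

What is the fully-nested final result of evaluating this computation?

Answer: [0, 2, 3, 0, 2, 3]

Step-by-step:
choose[1, 1] @ H2
  branch[0] choose=1:
    choose[3, 1, 0] @ H2
      branch[0] choose=3:
        H0 returns 0
        H1 returns 0
        H2 returns [0]
      branch[1] choose=1:
        H0 returns 2
        H1 returns 2
        H2 returns [2]
      branch[2] choose=0:
        H0 returns 3
        H1 returns 3
        H2 returns [3]
  branch[1] choose=1:
    choose[3, 1, 0] @ H2
      branch[0] choose=3:
        H0 returns 0
        H1 returns 0
        H2 returns [0]
      branch[1] choose=1:
        H0 returns 2
        H1 returns 2
        H2 returns [2]
      branch[2] choose=0:
        H0 returns 3
        H1 returns 3
        H2 returns [3]
= [0, 2, 3, 0, 2, 3]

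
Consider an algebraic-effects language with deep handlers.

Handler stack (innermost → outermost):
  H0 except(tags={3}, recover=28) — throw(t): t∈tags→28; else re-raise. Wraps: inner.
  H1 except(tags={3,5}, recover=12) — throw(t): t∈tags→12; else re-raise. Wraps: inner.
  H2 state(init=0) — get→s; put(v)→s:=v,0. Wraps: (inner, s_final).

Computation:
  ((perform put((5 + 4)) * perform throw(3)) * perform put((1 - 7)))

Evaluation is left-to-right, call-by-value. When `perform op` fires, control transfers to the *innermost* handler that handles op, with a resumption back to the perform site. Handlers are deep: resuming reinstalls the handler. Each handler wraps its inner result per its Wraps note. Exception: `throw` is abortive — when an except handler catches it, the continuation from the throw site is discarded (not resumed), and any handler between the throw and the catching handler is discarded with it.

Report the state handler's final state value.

Working:
put(9) @ H2 ⇒ s:=9
throw(3) @ H0 caught ⇒ 28
H1 returns 28
H2 returns (28, 9)
= (28, 9)

Answer: 9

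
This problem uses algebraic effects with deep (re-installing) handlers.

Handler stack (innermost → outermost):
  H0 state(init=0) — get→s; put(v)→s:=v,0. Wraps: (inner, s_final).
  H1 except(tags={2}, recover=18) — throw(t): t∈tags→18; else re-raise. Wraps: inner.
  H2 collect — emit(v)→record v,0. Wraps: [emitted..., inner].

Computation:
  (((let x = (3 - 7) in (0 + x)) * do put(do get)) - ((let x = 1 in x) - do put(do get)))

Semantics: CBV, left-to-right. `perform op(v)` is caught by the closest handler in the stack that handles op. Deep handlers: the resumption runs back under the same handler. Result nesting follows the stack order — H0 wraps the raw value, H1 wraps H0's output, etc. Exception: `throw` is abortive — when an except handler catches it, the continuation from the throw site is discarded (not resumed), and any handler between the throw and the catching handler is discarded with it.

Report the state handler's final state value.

Working:
get @ H0 ⇒ 0
put(0) @ H0 ⇒ s:=0
get @ H0 ⇒ 0
put(0) @ H0 ⇒ s:=0
H0 returns (-1, 0)
H1 returns (-1, 0)
H2 returns [(-1, 0)]
= [(-1, 0)]

Answer: 0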